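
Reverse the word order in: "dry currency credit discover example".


Original: "dry currency credit discover example"
Words (1..n): dry | currency | credit | discover | example
Reversed (n..1): example | discover | credit | currency | dry
Result = "example discover credit currency dry"


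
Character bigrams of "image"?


Word: "image" (length 5)
Number of bigrams = 5 - 2 + 1 = 4
  Position 0: "im"
  Position 1: "ma"
  Position 2: "ag"
  Position 3: "ge"
Bigrams = "im", "ma", "ag", "ge"


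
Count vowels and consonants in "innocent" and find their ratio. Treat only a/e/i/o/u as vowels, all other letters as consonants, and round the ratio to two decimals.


Word: "innocent"
Vowels (a,e,i,o,u): 3
Consonants: 5
Ratio = 3/5
= 0.60


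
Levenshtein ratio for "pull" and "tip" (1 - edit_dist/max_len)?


Word 1: "pull" (length 4)
Word 2: "tip" (length 3)
One optimal edit sequence:
  1. delete 'p'  (+1)
  2. substitute 'u' -> 't'  (+1)
  3. substitute 'l' -> 'i'  (+1)
  4. substitute 'l' -> 'p'  (+1)
Edit distance = 4
Max length = max(4, 3) = 4
Similarity = 1 - 4/4
= 0.0000


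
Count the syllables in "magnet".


Word: "magnet"
Syllable breakdown: mag / net
Counting: 2 parts
= 2 syllables


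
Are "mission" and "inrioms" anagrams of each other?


Word 1: "mission" → sorted: iimnoss
Word 2: "inrioms" → sorted: iimnors
Same letters? iimnoss != iimnors
Anagram = No


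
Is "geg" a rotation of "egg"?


Word: "egg", Candidate: "geg"
Method: check if candidate is substring of word+word
"eggegg" contains "geg"? Yes
Is rotation = Yes


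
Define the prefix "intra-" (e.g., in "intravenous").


Prefix: intra-
Example: intravenous = intra- + venous
Meaning = within


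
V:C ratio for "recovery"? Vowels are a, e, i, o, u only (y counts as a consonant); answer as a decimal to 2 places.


Word: "recovery"
Vowels (a,e,i,o,u): 3
Consonants: 5
Ratio = 3/5
= 0.60


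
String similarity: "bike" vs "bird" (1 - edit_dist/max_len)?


Word 1: "bike" (length 4)
Word 2: "bird" (length 4)
One optimal edit sequence:
  1. keep 'b'
  2. keep 'i'
  3. substitute 'k' -> 'r'  (+1)
  4. substitute 'e' -> 'd'  (+1)
Edit distance = 2
Max length = max(4, 4) = 4
Similarity = 1 - 2/4
= 0.5000


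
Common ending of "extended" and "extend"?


Word 1: "extended"
Word 2: "extend"
Comparing from end:
  Pos -1: 'd' == 'd'
  Pos -2: 'e' != 'n' (stop)
LCS = "d" (length 1)


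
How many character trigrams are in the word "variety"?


Word: "variety" (length 7)
Number of 3-grams = length - 3 + 1 = 7 - 3 + 1
= 5


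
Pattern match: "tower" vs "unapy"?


Pattern of "tower": [0, 1, 2, 3, 4]
Pattern of "unapy": [0, 1, 2, 3, 4]
Patterns match
Same pattern = Yes


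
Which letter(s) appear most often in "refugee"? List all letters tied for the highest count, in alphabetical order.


Word: "refugee"
Letter counts:
  'e': 3
  'f': 1
  'g': 1
  'r': 1
  'u': 1
Maximum count = 3
Most frequent = 'e' (3 times each)


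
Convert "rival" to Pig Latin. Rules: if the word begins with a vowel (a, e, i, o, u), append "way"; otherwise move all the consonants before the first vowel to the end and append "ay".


Word: "rival"
Starts with consonant(s) → move to end, add 'ay'
Consonant cluster: "r"
Pig Latin = "ivalray"


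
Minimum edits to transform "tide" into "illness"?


Word 1: "tide" (length 4)
Word 2: "illness" (length 7)
One optimal edit sequence (insert/delete/substitute each cost 1):
  1. insert 'i'  (+1)
  2. substitute 't' -> 'l'  (+1)
  3. substitute 'i' -> 'l'  (+1)
  4. substitute 'd' -> 'n'  (+1)
  5. keep 'e'
  6. insert 's'  (+1)
  7. insert 's'  (+1)
Total edit operations: 6
Edit distance = 6


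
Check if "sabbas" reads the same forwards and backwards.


Word: "sabbas"
Reversed: "sabbas"
Forward == Backward? sabbas == sabbas
Palindrome = Yes


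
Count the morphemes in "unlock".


Word: "unlock"
Morphemes: un- + lock
Each morpheme carries meaning
= 2 morphemes


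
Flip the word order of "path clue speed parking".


Original: "path clue speed parking"
Words (1..n): path | clue | speed | parking
Reversed (n..1): parking | speed | clue | path
Result = "parking speed clue path"


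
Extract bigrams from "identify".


Word: "identify" (length 8)
Number of bigrams = 8 - 2 + 1 = 7
  Position 0: "id"
  Position 1: "de"
  Position 2: "en"
  Position 3: "nt"
  Position 4: "ti"
  Position 5: "if"
  Position 6: "fy"
Bigrams = "id", "de", "en", "nt", "ti", "if", "fy"


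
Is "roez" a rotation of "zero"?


Word: "zero", Candidate: "roez"
Method: check if candidate is substring of word+word
"zerozero" contains "roez"? No
Is rotation = No


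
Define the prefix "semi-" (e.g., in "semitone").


Prefix: semi-
Example: semitone (semi- + tone)
Meaning = half


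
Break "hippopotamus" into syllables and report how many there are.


Word: "hippopotamus"
Syllable breakdown: hip · po · pot · a · mus
Counting: 5 parts
= 5 syllables


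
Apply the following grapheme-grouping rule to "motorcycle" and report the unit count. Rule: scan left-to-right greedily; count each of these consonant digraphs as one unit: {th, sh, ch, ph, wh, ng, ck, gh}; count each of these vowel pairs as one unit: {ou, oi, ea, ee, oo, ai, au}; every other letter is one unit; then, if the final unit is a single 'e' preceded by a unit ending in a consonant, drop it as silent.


Word: "motorcycle" (10 letters)
Left-to-right scan:
  (1) 'm' (letter)
  (2) 'o' (letter)
  (3) 't' (letter)
  (4) 'o' (letter)
  (5) 'r' (letter)
  (6) 'c' (letter)
  (7) 'y' (letter)
  (8) 'c' (letter)
  (9) 'l' (letter)
  (10) 'e' (letter)
Units from scan: 10
Final unit is 'e' after a consonant -> drop as silent (-1)
Sound units = 9 units


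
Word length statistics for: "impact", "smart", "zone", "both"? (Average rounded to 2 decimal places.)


Lengths: "impact"=6, "smart"=5, "zone"=4, "both"=4
Sum = 19, Count = 4
Average = 19/4 = 4.75
= avg=4.75, min=4, max=6


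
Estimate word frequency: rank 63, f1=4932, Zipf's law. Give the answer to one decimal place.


Zipf's law: f(r) = f(1) / r
f(1) = 4932
f(63) = 4932 / 63
= 78.3 occurrences


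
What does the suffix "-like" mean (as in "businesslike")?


Suffix: -like
Example: businesslike = business + -like
Meaning = resembling


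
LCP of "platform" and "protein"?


Word 1: "platform"
Word 2: "protein"
Comparing from start:
  Pos 0: 'p' == 'p'
  Pos 1: 'l' != 'r' (stop)
LCP = "p" (length 1)


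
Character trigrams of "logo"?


Word: "logo" (length 4)
Number of trigrams = 4 - 3 + 1 = 2
  Position 0: "log"
  Position 1: "ogo"
Trigrams = "log", "ogo"


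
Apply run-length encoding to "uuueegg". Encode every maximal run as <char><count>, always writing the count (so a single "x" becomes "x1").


String: "uuueegg"
Scanning for consecutive runs:
  'u' x 3
  'e' x 2
  'g' x 2
RLE = "u3e2g2"


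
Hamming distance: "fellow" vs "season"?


Comparing character by character (same length = 6):
  Pos 0: 'f' vs 's' !=
  Pos 1: 'e' vs 'e' =
  Pos 2: 'l' vs 'a' !=
  Pos 3: 'l' vs 's' !=
  Pos 4: 'o' vs 'o' =
  Pos 5: 'w' vs 'n' !=
Hamming distance = 4


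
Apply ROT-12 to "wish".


Word: "wish"
Shift: 12
Each letter → (letter + shift) mod 26:
  'w' (22) + 12 = 8 → 'i'
  'i' (8) + 12 = 20 → 'u'
  's' (18) + 12 = 4 → 'e'
  'h' (7) + 12 = 19 → 't'
Result = "iuet"


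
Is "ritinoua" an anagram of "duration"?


Word 1: "duration" → sorted: adinortu
Word 2: "ritinoua" → sorted: aiinortu
Same letters? adinortu != aiinortu
Anagram = No


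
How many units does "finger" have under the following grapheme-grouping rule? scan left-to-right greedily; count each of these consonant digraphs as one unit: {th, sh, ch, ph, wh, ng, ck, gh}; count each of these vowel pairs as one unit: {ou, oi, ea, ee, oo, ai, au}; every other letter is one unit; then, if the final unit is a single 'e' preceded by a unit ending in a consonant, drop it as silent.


Word: "finger" (6 letters)
Left-to-right scan:
  1. 'f' (letter)
  2. 'i' (letter)
  3. 'ng' (digraph)
  4. 'e' (letter)
  5. 'r' (letter)
Units from scan: 5
Sound units = 5 units


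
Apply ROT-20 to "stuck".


Word: "stuck"
Shift: 20
Each letter → (letter + shift) mod 26:
  's' (18) + 20 = 12 → 'm'
  't' (19) + 20 = 13 → 'n'
  'u' (20) + 20 = 14 → 'o'
  'c' (2) + 20 = 22 → 'w'
  'k' (10) + 20 = 4 → 'e'
Result = "mnowe"


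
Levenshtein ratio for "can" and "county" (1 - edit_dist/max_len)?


Word 1: "can" (length 3)
Word 2: "county" (length 6)
One optimal edit sequence:
  1. keep 'c'
  2. insert 'o'  (+1)
  3. substitute 'a' -> 'u'  (+1)
  4. keep 'n'
  5. insert 't'  (+1)
  6. insert 'y'  (+1)
Edit distance = 4
Max length = max(3, 6) = 6
Similarity = 1 - 4/6
= 0.3333


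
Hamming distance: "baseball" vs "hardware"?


Comparing character by character (same length = 8):
  Pos 0: 'b' vs 'h' !=
  Pos 1: 'a' vs 'a' =
  Pos 2: 's' vs 'r' !=
  Pos 3: 'e' vs 'd' !=
  Pos 4: 'b' vs 'w' !=
  Pos 5: 'a' vs 'a' =
  Pos 6: 'l' vs 'r' !=
  Pos 7: 'l' vs 'e' !=
Hamming distance = 6


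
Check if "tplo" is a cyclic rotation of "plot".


Word: "plot", Candidate: "tplo"
Method: check if candidate is substring of word+word
"plotplot" contains "tplo"? Yes
Is rotation = Yes


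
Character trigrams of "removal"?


Word: "removal" (length 7)
Number of trigrams = 7 - 3 + 1 = 5
  Position 0: "rem"
  Position 1: "emo"
  Position 2: "mov"
  Position 3: "ova"
  Position 4: "val"
Trigrams = "rem", "emo", "mov", "ova", "val"


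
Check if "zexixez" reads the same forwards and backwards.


Word: "zexixez"
Reversed: "zexixez"
Forward == Backward? zexixez == zexixez
Palindrome = Yes


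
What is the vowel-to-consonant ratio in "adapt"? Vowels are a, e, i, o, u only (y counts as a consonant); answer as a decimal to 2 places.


Word: "adapt"
Vowels (a,e,i,o,u): 2
Consonants: 3
Ratio = 2/3
= 0.67


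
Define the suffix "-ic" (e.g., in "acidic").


Suffix: -ic
Example: acidic (acid + -ic)
Meaning = relating to


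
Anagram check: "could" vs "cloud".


Word 1: "could" → sorted: cdlou
Word 2: "cloud" → sorted: cdlou
Same letters? cdlou == cdlou
Anagram = Yes


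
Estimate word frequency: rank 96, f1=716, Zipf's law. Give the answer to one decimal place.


Zipf's law: f(r) = f(1) / r
f(1) = 716
f(96) = 716 / 96
= 7.5 occurrences


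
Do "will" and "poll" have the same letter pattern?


Pattern of "will": [0, 1, 2, 2]
Pattern of "poll": [0, 1, 2, 2]
Patterns match
Same pattern = Yes


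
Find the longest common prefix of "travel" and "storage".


Word 1: "travel"
Word 2: "storage"
Comparing from start:
  Pos 0: 't' != 's' (stop)
LCP = "" (length 0)


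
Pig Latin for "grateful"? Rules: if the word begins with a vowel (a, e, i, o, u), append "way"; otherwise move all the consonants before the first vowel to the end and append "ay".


Word: "grateful"
Starts with consonant(s) → move to end, add 'ay'
Consonant cluster: "gr"
Pig Latin = "atefulgray"


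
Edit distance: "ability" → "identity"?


Word 1: "ability" (length 7)
Word 2: "identity" (length 8)
One optimal edit sequence (insert/delete/substitute each cost 1):
  1. insert 'i'  (+1)
  2. substitute 'a' -> 'd'  (+1)
  3. substitute 'b' -> 'e'  (+1)
  4. substitute 'i' -> 'n'  (+1)
  5. substitute 'l' -> 't'  (+1)
  6. keep 'i'
  7. keep 't'
  8. keep 'y'
Total edit operations: 5
Edit distance = 5


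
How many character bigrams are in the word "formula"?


Word: "formula" (length 7)
Number of 2-grams = length - 2 + 1 = 7 - 2 + 1
= 6


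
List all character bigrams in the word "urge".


Word: "urge" (length 4)
Number of bigrams = 4 - 2 + 1 = 3
  Position 0: "ur"
  Position 1: "rg"
  Position 2: "ge"
Bigrams = "ur", "rg", "ge"


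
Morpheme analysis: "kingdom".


Word: "kingdom"
Morphemes: king | -dom
Each morpheme carries meaning
= 2 morphemes


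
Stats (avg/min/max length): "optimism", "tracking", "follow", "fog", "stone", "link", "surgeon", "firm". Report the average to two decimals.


Lengths: "optimism"=8, "tracking"=8, "follow"=6, "fog"=3, "stone"=5, "link"=4, "surgeon"=7, "firm"=4
Sum = 45, Count = 8
Average = 45/8 = 5.63
= avg=5.63, min=3, max=8


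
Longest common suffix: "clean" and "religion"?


Word 1: "clean"
Word 2: "religion"
Comparing from end:
  Pos -1: 'n' == 'n'
  Pos -2: 'a' != 'o' (stop)
LCS = "n" (length 1)


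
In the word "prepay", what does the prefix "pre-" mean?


Prefix: pre-
As in: prepay -> pre- + pay
Meaning = before


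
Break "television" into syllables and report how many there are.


Word: "television"
Syllable breakdown: tel / e / vi / sion
Counting: 4 parts
= 4 syllables


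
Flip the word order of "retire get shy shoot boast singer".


Original: "retire get shy shoot boast singer"
Words (1..n): retire | get | shy | shoot | boast | singer
Reversed (n..1): singer | boast | shoot | shy | get | retire
Result = "singer boast shoot shy get retire"


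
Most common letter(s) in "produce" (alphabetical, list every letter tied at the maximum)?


Word: "produce"
Letter counts:
  'c': 1
  'd': 1
  'e': 1
  'o': 1
  'p': 1
  'r': 1
  'u': 1
Maximum count = 1
Most frequent = 'c', 'd', 'e', 'o', 'p', 'r', 'u' (1 time each)


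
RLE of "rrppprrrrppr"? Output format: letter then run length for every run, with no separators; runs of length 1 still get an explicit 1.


String: "rrppprrrrppr"
Scanning for consecutive runs:
  'r' x 2
  'p' x 3
  'r' x 4
  'p' x 2
  'r' x 1
RLE = "r2p3r4p2r1"


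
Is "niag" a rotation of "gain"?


Word: "gain", Candidate: "niag"
Method: check if candidate is substring of word+word
"gaingain" contains "niag"? No
Is rotation = No


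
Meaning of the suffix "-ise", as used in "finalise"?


Suffix: -ise
Example: finalise (final + -ise)
Meaning = to make


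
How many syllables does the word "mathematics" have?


Word: "mathematics"
Syllable breakdown: math-e-mat-ics
Counting: 4 parts
= 4 syllables


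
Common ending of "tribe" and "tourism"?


Word 1: "tribe"
Word 2: "tourism"
Comparing from end:
  Pos -1: 'e' != 'm' (stop)
LCS = "" (length 0)


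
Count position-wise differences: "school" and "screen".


Comparing character by character (same length = 6):
  Pos 0: 's' vs 's' =
  Pos 1: 'c' vs 'c' =
  Pos 2: 'h' vs 'r' !=
  Pos 3: 'o' vs 'e' !=
  Pos 4: 'o' vs 'e' !=
  Pos 5: 'l' vs 'n' !=
Hamming distance = 4


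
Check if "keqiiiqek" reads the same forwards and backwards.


Word: "keqiiiqek"
Reversed: "keqiiiqek"
Forward == Backward? keqiiiqek == keqiiiqek
Palindrome = Yes


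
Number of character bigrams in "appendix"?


Word: "appendix" (length 8)
Number of 2-grams = length - 2 + 1 = 8 - 2 + 1
= 7


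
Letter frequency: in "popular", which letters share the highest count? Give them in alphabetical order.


Word: "popular"
Letter counts:
  'a': 1
  'l': 1
  'o': 1
  'p': 2
  'r': 1
  'u': 1
Maximum count = 2
Most frequent = 'p' (2 times each)


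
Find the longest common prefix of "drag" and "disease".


Word 1: "drag"
Word 2: "disease"
Comparing from start:
  Pos 0: 'd' == 'd'
  Pos 1: 'r' != 'i' (stop)
LCP = "d" (length 1)


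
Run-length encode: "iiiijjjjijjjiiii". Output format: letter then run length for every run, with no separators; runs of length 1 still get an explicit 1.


String: "iiiijjjjijjjiiii"
Scanning for consecutive runs:
  'i' x 4
  'j' x 4
  'i' x 1
  'j' x 3
  'i' x 4
RLE = "i4j4i1j3i4"


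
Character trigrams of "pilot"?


Word: "pilot" (length 5)
Number of trigrams = 5 - 3 + 1 = 3
  Position 0: "pil"
  Position 1: "ilo"
  Position 2: "lot"
Trigrams = "pil", "ilo", "lot"


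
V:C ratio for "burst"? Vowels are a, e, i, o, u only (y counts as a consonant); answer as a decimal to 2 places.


Word: "burst"
Vowels (a,e,i,o,u): 1
Consonants: 4
Ratio = 1/4
= 0.25


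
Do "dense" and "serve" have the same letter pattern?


Pattern of "dense": [0, 1, 2, 3, 1]
Pattern of "serve": [0, 1, 2, 3, 1]
Patterns match
Same pattern = Yes


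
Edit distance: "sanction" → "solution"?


Word 1: "sanction" (length 8)
Word 2: "solution" (length 8)
One optimal edit sequence (insert/delete/substitute each cost 1):
  1. keep 's'
  2. substitute 'a' -> 'o'  (+1)
  3. substitute 'n' -> 'l'  (+1)
  4. substitute 'c' -> 'u'  (+1)
  5. keep 't'
  6. keep 'i'
  7. keep 'o'
  8. keep 'n'
Total edit operations: 3
Edit distance = 3


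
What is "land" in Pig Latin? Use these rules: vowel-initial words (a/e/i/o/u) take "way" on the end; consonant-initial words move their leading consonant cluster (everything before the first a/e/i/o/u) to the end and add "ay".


Word: "land"
Starts with consonant(s) → move to end, add 'ay'
Consonant cluster: "l"
Pig Latin = "andlay"


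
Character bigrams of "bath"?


Word: "bath" (length 4)
Number of bigrams = 4 - 2 + 1 = 3
  Position 0: "ba"
  Position 1: "at"
  Position 2: "th"
Bigrams = "ba", "at", "th"


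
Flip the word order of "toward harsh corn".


Original: "toward harsh corn"
Words (1..n): toward | harsh | corn
Reversed (n..1): corn | harsh | toward
Result = "corn harsh toward"


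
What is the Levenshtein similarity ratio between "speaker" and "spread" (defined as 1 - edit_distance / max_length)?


Word 1: "speaker" (length 7)
Word 2: "spread" (length 6)
One optimal edit sequence:
  1. keep 's'
  2. keep 'p'
  3. insert 'r'  (+1)
  4. keep 'e'
  5. keep 'a'
  6. delete 'k'  (+1)
  7. delete 'e'  (+1)
  8. substitute 'r' -> 'd'  (+1)
Edit distance = 4
Max length = max(7, 6) = 7
Similarity = 1 - 4/7
= 0.4286


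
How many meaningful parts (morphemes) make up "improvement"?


Word: "improvement"
Morphemes: improve | -ment
Each morpheme carries meaning
= 2 morphemes


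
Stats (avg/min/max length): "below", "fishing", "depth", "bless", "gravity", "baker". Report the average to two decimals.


Lengths: "below"=5, "fishing"=7, "depth"=5, "bless"=5, "gravity"=7, "baker"=5
Sum = 34, Count = 6
Average = 34/6 = 5.67
= avg=5.67, min=5, max=7


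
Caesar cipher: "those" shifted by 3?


Word: "those"
Shift: 3
Each letter → (letter + shift) mod 26:
  't' (19) + 3 = 22 → 'w'
  'h' (7) + 3 = 10 → 'k'
  'o' (14) + 3 = 17 → 'r'
  's' (18) + 3 = 21 → 'v'
  'e' (4) + 3 = 7 → 'h'
Result = "wkrvh"


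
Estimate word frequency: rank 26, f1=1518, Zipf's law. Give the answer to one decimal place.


Zipf's law: f(r) = f(1) / r
f(1) = 1518
f(26) = 1518 / 26
= 58.4 occurrences


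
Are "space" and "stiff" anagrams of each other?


Word 1: "space" → sorted: aceps
Word 2: "stiff" → sorted: ffist
Same letters? aceps != ffist
Anagram = No


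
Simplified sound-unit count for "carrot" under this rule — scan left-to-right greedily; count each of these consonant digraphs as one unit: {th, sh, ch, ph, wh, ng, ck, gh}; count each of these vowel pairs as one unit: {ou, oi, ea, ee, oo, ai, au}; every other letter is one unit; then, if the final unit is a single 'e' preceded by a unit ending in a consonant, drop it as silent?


Word: "carrot" (6 letters)
Left-to-right scan:
  1. 'c' (letter)
  2. 'a' (letter)
  3. 'r' (letter)
  4. 'r' (letter)
  5. 'o' (letter)
  6. 't' (letter)
Units from scan: 6
Sound units = 6 units


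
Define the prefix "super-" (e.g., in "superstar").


Prefix: super-
Example: superstar (super- + star)
Meaning = above / beyond


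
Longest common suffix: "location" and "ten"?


Word 1: "location"
Word 2: "ten"
Comparing from end:
  Pos -1: 'n' == 'n'
  Pos -2: 'o' != 'e' (stop)
LCS = "n" (length 1)


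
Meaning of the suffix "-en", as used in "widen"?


Suffix: -en
Example: widen = wide + -en, with a spelling change
Meaning = to make / become


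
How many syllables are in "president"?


Word: "president"
Syllable breakdown: pres-i-dent
Counting: 3 parts
= 3 syllables


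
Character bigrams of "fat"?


Word: "fat" (length 3)
Number of bigrams = 3 - 2 + 1 = 2
  Position 0: "fa"
  Position 1: "at"
Bigrams = "fa", "at"


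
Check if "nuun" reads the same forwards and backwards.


Word: "nuun"
Reversed: "nuun"
Forward == Backward? nuun == nuun
Palindrome = Yes


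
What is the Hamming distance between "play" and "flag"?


Comparing character by character (same length = 4):
  Pos 0: 'p' vs 'f' !=
  Pos 1: 'l' vs 'l' =
  Pos 2: 'a' vs 'a' =
  Pos 3: 'y' vs 'g' !=
Hamming distance = 2


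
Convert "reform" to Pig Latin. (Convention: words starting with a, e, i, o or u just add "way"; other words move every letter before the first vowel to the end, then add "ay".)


Word: "reform"
Starts with consonant(s) → move to end, add 'ay'
Consonant cluster: "r"
Pig Latin = "eformray"


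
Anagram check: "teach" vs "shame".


Word 1: "teach" → sorted: aceht
Word 2: "shame" → sorted: aehms
Same letters? aceht != aehms
Anagram = No


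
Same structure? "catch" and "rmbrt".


Pattern of "catch": [0, 1, 2, 0, 3]
Pattern of "rmbrt": [0, 1, 2, 0, 3]
Patterns match
Same pattern = Yes


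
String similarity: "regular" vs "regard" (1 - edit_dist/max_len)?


Word 1: "regular" (length 7)
Word 2: "regard" (length 6)
One optimal edit sequence:
  1. keep 'r'
  2. keep 'e'
  3. keep 'g'
  4. delete 'u'  (+1)
  5. delete 'l'  (+1)
  6. keep 'a'
  7. keep 'r'
  8. insert 'd'  (+1)
Edit distance = 3
Max length = max(7, 6) = 7
Similarity = 1 - 3/7
= 0.5714


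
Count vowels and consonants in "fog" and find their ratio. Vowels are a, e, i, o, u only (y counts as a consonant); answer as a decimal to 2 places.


Word: "fog"
Vowels (a,e,i,o,u): 1
Consonants: 2
Ratio = 1/2
= 0.50


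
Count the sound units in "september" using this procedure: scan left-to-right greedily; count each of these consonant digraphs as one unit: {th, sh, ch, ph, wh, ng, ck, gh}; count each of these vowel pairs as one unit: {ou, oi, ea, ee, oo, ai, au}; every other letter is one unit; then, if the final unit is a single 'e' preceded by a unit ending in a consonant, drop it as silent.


Word: "september" (9 letters)
Left-to-right scan:
  1. 's' (letter)
  2. 'e' (letter)
  3. 'p' (letter)
  4. 't' (letter)
  5. 'e' (letter)
  6. 'm' (letter)
  7. 'b' (letter)
  8. 'e' (letter)
  9. 'r' (letter)
Units from scan: 9
Sound units = 9 units


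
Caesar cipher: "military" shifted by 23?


Word: "military"
Shift: 23
Each letter → (letter + shift) mod 26:
  'm' (12) + 23 = 9 → 'j'
  'i' (8) + 23 = 5 → 'f'
  'l' (11) + 23 = 8 → 'i'
  'i' (8) + 23 = 5 → 'f'
  't' (19) + 23 = 16 → 'q'
  'a' (0) + 23 = 23 → 'x'
  'r' (17) + 23 = 14 → 'o'
  'y' (24) + 23 = 21 → 'v'
Result = "jfifqxov"


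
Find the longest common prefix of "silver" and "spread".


Word 1: "silver"
Word 2: "spread"
Comparing from start:
  Pos 0: 's' == 's'
  Pos 1: 'i' != 'p' (stop)
LCP = "s" (length 1)


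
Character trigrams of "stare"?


Word: "stare" (length 5)
Number of trigrams = 5 - 3 + 1 = 3
  Position 0: "sta"
  Position 1: "tar"
  Position 2: "are"
Trigrams = "sta", "tar", "are"


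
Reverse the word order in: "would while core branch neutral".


Original: "would while core branch neutral"
Words (1..n): would | while | core | branch | neutral
Reversed (n..1): neutral | branch | core | while | would
Result = "neutral branch core while would"


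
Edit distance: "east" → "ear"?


Word 1: "east" (length 4)
Word 2: "ear" (length 3)
One optimal edit sequence (insert/delete/substitute each cost 1):
  1. keep 'e'
  2. keep 'a'
  3. delete 's'  (+1)
  4. substitute 't' -> 'r'  (+1)
Total edit operations: 2
Edit distance = 2


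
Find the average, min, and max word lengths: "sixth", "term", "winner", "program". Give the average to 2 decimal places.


Lengths: "sixth"=5, "term"=4, "winner"=6, "program"=7
Sum = 22, Count = 4
Average = 22/4 = 5.50
= avg=5.50, min=4, max=7


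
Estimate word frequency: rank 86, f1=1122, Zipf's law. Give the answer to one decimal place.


Zipf's law: f(r) = f(1) / r
f(1) = 1122
f(86) = 1122 / 86
= 13.0 occurrences


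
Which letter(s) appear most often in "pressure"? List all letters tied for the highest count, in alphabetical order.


Word: "pressure"
Letter counts:
  'e': 2
  'p': 1
  'r': 2
  's': 2
  'u': 1
Maximum count = 2
Most frequent = 'e', 'r', 's' (2 times each)


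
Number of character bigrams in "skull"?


Word: "skull" (length 5)
Number of 2-grams = length - 2 + 1 = 5 - 2 + 1
= 4


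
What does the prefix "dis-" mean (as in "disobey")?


Prefix: dis-
Example: disobey (dis- + obey)
Meaning = not / opposite


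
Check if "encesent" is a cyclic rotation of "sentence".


Word: "sentence", Candidate: "encesent"
Method: check if candidate is substring of word+word
"sentencesentence" contains "encesent"? Yes
Is rotation = Yes


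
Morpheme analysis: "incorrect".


Word: "incorrect"
Morphemes: in- / correct
Each morpheme carries meaning
= 2 morphemes


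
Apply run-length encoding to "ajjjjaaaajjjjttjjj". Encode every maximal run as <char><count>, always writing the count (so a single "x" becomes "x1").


String: "ajjjjaaaajjjjttjjj"
Scanning for consecutive runs:
  'a' x 1
  'j' x 4
  'a' x 4
  'j' x 4
  't' x 2
  'j' x 3
RLE = "a1j4a4j4t2j3"


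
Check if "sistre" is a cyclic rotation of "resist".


Word: "resist", Candidate: "sistre"
Method: check if candidate is substring of word+word
"resistresist" contains "sistre"? Yes
Is rotation = Yes


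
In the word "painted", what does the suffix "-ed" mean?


Suffix: -ed
Example: painted (paint + -ed)
Meaning = past tense


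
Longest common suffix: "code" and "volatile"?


Word 1: "code"
Word 2: "volatile"
Comparing from end:
  Pos -1: 'e' == 'e'
  Pos -2: 'd' != 'l' (stop)
LCS = "e" (length 1)


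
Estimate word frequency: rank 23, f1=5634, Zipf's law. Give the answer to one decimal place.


Zipf's law: f(r) = f(1) / r
f(1) = 5634
f(23) = 5634 / 23
= 245.0 occurrences


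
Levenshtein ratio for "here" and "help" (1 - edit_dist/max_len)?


Word 1: "here" (length 4)
Word 2: "help" (length 4)
One optimal edit sequence:
  1. keep 'h'
  2. keep 'e'
  3. substitute 'r' -> 'l'  (+1)
  4. substitute 'e' -> 'p'  (+1)
Edit distance = 2
Max length = max(4, 4) = 4
Similarity = 1 - 2/4
= 0.5000


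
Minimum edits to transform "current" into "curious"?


Word 1: "current" (length 7)
Word 2: "curious" (length 7)
One optimal edit sequence (insert/delete/substitute each cost 1):
  1. keep 'c'
  2. keep 'u'
  3. keep 'r'
  4. substitute 'r' -> 'i'  (+1)
  5. substitute 'e' -> 'o'  (+1)
  6. substitute 'n' -> 'u'  (+1)
  7. substitute 't' -> 's'  (+1)
Total edit operations: 4
Edit distance = 4


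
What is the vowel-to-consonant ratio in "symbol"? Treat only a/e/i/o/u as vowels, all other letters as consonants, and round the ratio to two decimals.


Word: "symbol"
Vowels (a,e,i,o,u): 1
Consonants: 5
Ratio = 1/5
= 0.20


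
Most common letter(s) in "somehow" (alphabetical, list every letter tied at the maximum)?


Word: "somehow"
Letter counts:
  'e': 1
  'h': 1
  'm': 1
  'o': 2
  's': 1
  'w': 1
Maximum count = 2
Most frequent = 'o' (2 times each)


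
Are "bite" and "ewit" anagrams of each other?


Word 1: "bite" → sorted: beit
Word 2: "ewit" → sorted: eitw
Same letters? beit != eitw
Anagram = No


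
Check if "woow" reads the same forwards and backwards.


Word: "woow"
Reversed: "woow"
Forward == Backward? woow == woow
Palindrome = Yes


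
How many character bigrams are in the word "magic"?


Word: "magic" (length 5)
Number of 2-grams = length - 2 + 1 = 5 - 2 + 1
= 4


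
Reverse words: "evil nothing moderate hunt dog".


Original: "evil nothing moderate hunt dog"
Words (1..n): evil | nothing | moderate | hunt | dog
Reversed (n..1): dog | hunt | moderate | nothing | evil
Result = "dog hunt moderate nothing evil"


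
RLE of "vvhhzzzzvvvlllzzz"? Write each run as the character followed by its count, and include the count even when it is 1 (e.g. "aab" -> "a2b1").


String: "vvhhzzzzvvvlllzzz"
Scanning for consecutive runs:
  'v' x 2
  'h' x 2
  'z' x 4
  'v' x 3
  'l' x 3
  'z' x 3
RLE = "v2h2z4v3l3z3"


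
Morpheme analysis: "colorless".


Word: "colorless"
Morphemes: color | -less
Each morpheme carries meaning
= 2 morphemes


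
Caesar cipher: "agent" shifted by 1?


Word: "agent"
Shift: 1
Each letter → (letter + shift) mod 26:
  'a' (0) + 1 = 1 → 'b'
  'g' (6) + 1 = 7 → 'h'
  'e' (4) + 1 = 5 → 'f'
  'n' (13) + 1 = 14 → 'o'
  't' (19) + 1 = 20 → 'u'
Result = "bhfou"


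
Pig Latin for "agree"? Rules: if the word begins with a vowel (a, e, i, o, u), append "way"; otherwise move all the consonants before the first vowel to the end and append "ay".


Word: "agree"
Starts with vowel → add 'way'
Pig Latin = "agreeway"


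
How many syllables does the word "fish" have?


Word: "fish"
Syllable breakdown: fish
Counting: 1 part
= 1 syllable


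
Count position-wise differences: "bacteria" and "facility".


Comparing character by character (same length = 8):
  Pos 0: 'b' vs 'f' !=
  Pos 1: 'a' vs 'a' =
  Pos 2: 'c' vs 'c' =
  Pos 3: 't' vs 'i' !=
  Pos 4: 'e' vs 'l' !=
  Pos 5: 'r' vs 'i' !=
  Pos 6: 'i' vs 't' !=
  Pos 7: 'a' vs 'y' !=
Hamming distance = 6


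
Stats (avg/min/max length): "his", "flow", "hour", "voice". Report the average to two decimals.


Lengths: "his"=3, "flow"=4, "hour"=4, "voice"=5
Sum = 16, Count = 4
Average = 16/4 = 4.00
= avg=4.00, min=3, max=5


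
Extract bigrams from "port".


Word: "port" (length 4)
Number of bigrams = 4 - 2 + 1 = 3
  Position 0: "po"
  Position 1: "or"
  Position 2: "rt"
Bigrams = "po", "or", "rt"


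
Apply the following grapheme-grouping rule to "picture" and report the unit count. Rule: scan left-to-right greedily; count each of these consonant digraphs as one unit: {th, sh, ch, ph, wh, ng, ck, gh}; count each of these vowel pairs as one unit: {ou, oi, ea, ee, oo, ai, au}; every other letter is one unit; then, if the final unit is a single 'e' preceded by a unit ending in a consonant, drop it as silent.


Word: "picture" (7 letters)
Left-to-right scan:
  [1] 'p' (letter)
  [2] 'i' (letter)
  [3] 'c' (letter)
  [4] 't' (letter)
  [5] 'u' (letter)
  [6] 'r' (letter)
  [7] 'e' (letter)
Units from scan: 7
Final unit is 'e' after a consonant -> drop as silent (-1)
Sound units = 6 units


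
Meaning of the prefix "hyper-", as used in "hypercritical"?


Prefix: hyper-
Example: hypercritical = hyper- + critical
Meaning = over / excessive


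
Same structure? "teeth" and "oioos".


Pattern of "teeth": [0, 1, 1, 0, 2]
Pattern of "oioos": [0, 1, 0, 0, 2]
Patterns do not match
Same pattern = No


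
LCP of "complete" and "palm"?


Word 1: "complete"
Word 2: "palm"
Comparing from start:
  Pos 0: 'c' != 'p' (stop)
LCP = "" (length 0)


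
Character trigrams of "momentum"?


Word: "momentum" (length 8)
Number of trigrams = 8 - 3 + 1 = 6
  Position 0: "mom"
  Position 1: "ome"
  Position 2: "men"
  Position 3: "ent"
  Position 4: "ntu"
  Position 5: "tum"
Trigrams = "mom", "ome", "men", "ent", "ntu", "tum"


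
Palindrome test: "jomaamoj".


Word: "jomaamoj"
Reversed: "jomaamoj"
Forward == Backward? jomaamoj == jomaamoj
Palindrome = Yes


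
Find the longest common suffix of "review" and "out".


Word 1: "review"
Word 2: "out"
Comparing from end:
  Pos -1: 'w' != 't' (stop)
LCS = "" (length 0)


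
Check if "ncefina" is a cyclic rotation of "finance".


Word: "finance", Candidate: "ncefina"
Method: check if candidate is substring of word+word
"financefinance" contains "ncefina"? Yes
Is rotation = Yes


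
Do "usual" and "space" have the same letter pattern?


Pattern of "usual": [0, 1, 0, 2, 3]
Pattern of "space": [0, 1, 2, 3, 4]
Patterns do not match
Same pattern = No


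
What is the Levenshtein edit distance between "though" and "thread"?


Word 1: "though" (length 6)
Word 2: "thread" (length 6)
One optimal edit sequence (insert/delete/substitute each cost 1):
  1. keep 't'
  2. keep 'h'
  3. substitute 'o' -> 'r'  (+1)
  4. substitute 'u' -> 'e'  (+1)
  5. substitute 'g' -> 'a'  (+1)
  6. substitute 'h' -> 'd'  (+1)
Total edit operations: 4
Edit distance = 4


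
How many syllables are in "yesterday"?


Word: "yesterday"
Syllable breakdown: yes-ter-day
Counting: 3 parts
= 3 syllables


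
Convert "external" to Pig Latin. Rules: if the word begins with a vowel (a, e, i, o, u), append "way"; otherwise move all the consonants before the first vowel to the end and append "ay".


Word: "external"
Starts with vowel → add 'way'
Pig Latin = "externalway"


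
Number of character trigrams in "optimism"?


Word: "optimism" (length 8)
Number of 3-grams = length - 3 + 1 = 8 - 3 + 1
= 6


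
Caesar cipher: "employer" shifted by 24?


Word: "employer"
Shift: 24
Each letter → (letter + shift) mod 26:
  'e' (4) + 24 = 2 → 'c'
  'm' (12) + 24 = 10 → 'k'
  'p' (15) + 24 = 13 → 'n'
  'l' (11) + 24 = 9 → 'j'
  'o' (14) + 24 = 12 → 'm'
  'y' (24) + 24 = 22 → 'w'
  'e' (4) + 24 = 2 → 'c'
  'r' (17) + 24 = 15 → 'p'
Result = "cknjmwcp"


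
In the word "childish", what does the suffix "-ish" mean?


Suffix: -ish
Example: childish (child + -ish)
Meaning = somewhat / having the qualities of


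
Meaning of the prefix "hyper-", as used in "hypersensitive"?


Prefix: hyper-
Example: hypersensitive = hyper- + sensitive
Meaning = over / excessive


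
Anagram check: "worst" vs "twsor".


Word 1: "worst" → sorted: orstw
Word 2: "twsor" → sorted: orstw
Same letters? orstw == orstw
Anagram = Yes


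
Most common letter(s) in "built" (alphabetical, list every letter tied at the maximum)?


Word: "built"
Letter counts:
  'b': 1
  'i': 1
  'l': 1
  't': 1
  'u': 1
Maximum count = 1
Most frequent = 'b', 'i', 'l', 't', 'u' (1 time each)


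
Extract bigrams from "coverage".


Word: "coverage" (length 8)
Number of bigrams = 8 - 2 + 1 = 7
  Position 0: "co"
  Position 1: "ov"
  Position 2: "ve"
  Position 3: "er"
  Position 4: "ra"
  Position 5: "ag"
  Position 6: "ge"
Bigrams = "co", "ov", "ve", "er", "ra", "ag", "ge"


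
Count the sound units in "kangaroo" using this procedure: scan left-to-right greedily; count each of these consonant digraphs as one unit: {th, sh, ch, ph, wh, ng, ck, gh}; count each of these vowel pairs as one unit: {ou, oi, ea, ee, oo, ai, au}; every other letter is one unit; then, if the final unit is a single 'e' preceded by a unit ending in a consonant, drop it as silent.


Word: "kangaroo" (8 letters)
Left-to-right scan:
  (1) 'k' (letter)
  (2) 'a' (letter)
  (3) 'ng' (digraph)
  (4) 'a' (letter)
  (5) 'r' (letter)
  (6) 'oo' (vowel-pair)
Units from scan: 6
Sound units = 6 units


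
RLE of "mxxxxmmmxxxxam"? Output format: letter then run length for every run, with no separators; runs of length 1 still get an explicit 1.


String: "mxxxxmmmxxxxam"
Scanning for consecutive runs:
  'm' x 1
  'x' x 4
  'm' x 3
  'x' x 4
  'a' x 1
  'm' x 1
RLE = "m1x4m3x4a1m1"


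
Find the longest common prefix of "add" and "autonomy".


Word 1: "add"
Word 2: "autonomy"
Comparing from start:
  Pos 0: 'a' == 'a'
  Pos 1: 'd' != 'u' (stop)
LCP = "a" (length 1)


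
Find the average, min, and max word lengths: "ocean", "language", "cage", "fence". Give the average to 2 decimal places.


Lengths: "ocean"=5, "language"=8, "cage"=4, "fence"=5
Sum = 22, Count = 4
Average = 22/4 = 5.50
= avg=5.50, min=4, max=8


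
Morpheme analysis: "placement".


Word: "placement"
Morphemes: place / -ment
Each morpheme carries meaning
= 2 morphemes


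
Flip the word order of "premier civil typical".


Original: "premier civil typical"
Words (1..n): premier | civil | typical
Reversed (n..1): typical | civil | premier
Result = "typical civil premier"


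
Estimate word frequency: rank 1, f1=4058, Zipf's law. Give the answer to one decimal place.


Zipf's law: f(r) = f(1) / r
f(1) = 4058
f(1) = 4058 / 1
= 4058.0 occurrences


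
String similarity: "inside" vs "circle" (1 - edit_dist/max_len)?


Word 1: "inside" (length 6)
Word 2: "circle" (length 6)
One optimal edit sequence:
  1. substitute 'i' -> 'c'  (+1)
  2. substitute 'n' -> 'i'  (+1)
  3. substitute 's' -> 'r'  (+1)
  4. substitute 'i' -> 'c'  (+1)
  5. substitute 'd' -> 'l'  (+1)
  6. keep 'e'
Edit distance = 5
Max length = max(6, 6) = 6
Similarity = 1 - 5/6
= 0.1667


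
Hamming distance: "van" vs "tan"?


Comparing character by character (same length = 3):
  Pos 0: 'v' vs 't' !=
  Pos 1: 'a' vs 'a' =
  Pos 2: 'n' vs 'n' =
Hamming distance = 1


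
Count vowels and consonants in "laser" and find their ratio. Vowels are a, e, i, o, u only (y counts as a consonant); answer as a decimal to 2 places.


Word: "laser"
Vowels (a,e,i,o,u): 2
Consonants: 3
Ratio = 2/3
= 0.67


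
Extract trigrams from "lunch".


Word: "lunch" (length 5)
Number of trigrams = 5 - 3 + 1 = 3
  Position 0: "lun"
  Position 1: "unc"
  Position 2: "nch"
Trigrams = "lun", "unc", "nch"


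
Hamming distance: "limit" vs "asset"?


Comparing character by character (same length = 5):
  Pos 0: 'l' vs 'a' !=
  Pos 1: 'i' vs 's' !=
  Pos 2: 'm' vs 's' !=
  Pos 3: 'i' vs 'e' !=
  Pos 4: 't' vs 't' =
Hamming distance = 4


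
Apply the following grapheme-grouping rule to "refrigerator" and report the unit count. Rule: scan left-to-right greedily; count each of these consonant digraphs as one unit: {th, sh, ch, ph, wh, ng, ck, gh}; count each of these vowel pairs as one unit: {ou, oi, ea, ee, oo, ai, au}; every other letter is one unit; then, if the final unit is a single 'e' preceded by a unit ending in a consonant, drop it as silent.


Word: "refrigerator" (12 letters)
Left-to-right scan:
  [1] 'r' (letter)
  [2] 'e' (letter)
  [3] 'f' (letter)
  [4] 'r' (letter)
  [5] 'i' (letter)
  [6] 'g' (letter)
  [7] 'e' (letter)
  [8] 'r' (letter)
  [9] 'a' (letter)
  [10] 't' (letter)
  [11] 'o' (letter)
  [12] 'r' (letter)
Units from scan: 12
Sound units = 12 units


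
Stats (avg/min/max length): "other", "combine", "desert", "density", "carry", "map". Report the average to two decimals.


Lengths: "other"=5, "combine"=7, "desert"=6, "density"=7, "carry"=5, "map"=3
Sum = 33, Count = 6
Average = 33/6 = 5.50
= avg=5.50, min=3, max=7


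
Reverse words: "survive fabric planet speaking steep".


Original: "survive fabric planet speaking steep"
Words (1..n): survive | fabric | planet | speaking | steep
Reversed (n..1): steep | speaking | planet | fabric | survive
Result = "steep speaking planet fabric survive"


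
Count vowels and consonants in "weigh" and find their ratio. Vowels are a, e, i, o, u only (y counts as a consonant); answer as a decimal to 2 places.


Word: "weigh"
Vowels (a,e,i,o,u): 2
Consonants: 3
Ratio = 2/3
= 0.67


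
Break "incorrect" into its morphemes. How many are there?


Word: "incorrect"
Morphemes: in- | correct
Each morpheme carries meaning
= 2 morphemes


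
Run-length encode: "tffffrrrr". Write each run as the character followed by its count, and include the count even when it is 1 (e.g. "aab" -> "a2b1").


String: "tffffrrrr"
Scanning for consecutive runs:
  't' x 1
  'f' x 4
  'r' x 4
RLE = "t1f4r4"


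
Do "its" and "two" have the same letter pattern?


Pattern of "its": [0, 1, 2]
Pattern of "two": [0, 1, 2]
Patterns match
Same pattern = Yes


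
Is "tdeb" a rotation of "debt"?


Word: "debt", Candidate: "tdeb"
Method: check if candidate is substring of word+word
"debtdebt" contains "tdeb"? Yes
Is rotation = Yes


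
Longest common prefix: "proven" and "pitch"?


Word 1: "proven"
Word 2: "pitch"
Comparing from start:
  Pos 0: 'p' == 'p'
  Pos 1: 'r' != 'i' (stop)
LCP = "p" (length 1)
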